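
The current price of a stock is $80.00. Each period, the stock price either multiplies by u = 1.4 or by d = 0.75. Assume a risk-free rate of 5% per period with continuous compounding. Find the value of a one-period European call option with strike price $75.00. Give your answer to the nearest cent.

$16.31

Risk-neutral probability p = (e^0.05 − 0.75)/(1.4 − 0.75) = 0.3013/0.6500 = 0.4635
Terminal stock prices: S_u = 112, S_d = 60
Terminal payoffs (S − K): max(37, 0) = 37, max(-15, 0) = 0
Node 0 (S = 80): V_0 = e^(−0.05)·[0.4635·37.0000 + 0.5365·0.0000] = 16.3129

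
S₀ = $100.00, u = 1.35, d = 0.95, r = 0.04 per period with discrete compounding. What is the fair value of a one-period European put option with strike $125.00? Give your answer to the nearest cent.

$22.36

Risk-neutral probability p = (1 + 0.04 − 0.95)/(1.35 − 0.95) = 0.0900/0.4000 = 0.2250
Terminal stock prices: S_u = 135, S_d = 95
Terminal payoffs (K − S): max(-10, 0) = 0, max(30, 0) = 30
Node 0 (S = 100): V_0 = 1/1.04·[0.2250·0.0000 + 0.7750·30.0000] = 22.3558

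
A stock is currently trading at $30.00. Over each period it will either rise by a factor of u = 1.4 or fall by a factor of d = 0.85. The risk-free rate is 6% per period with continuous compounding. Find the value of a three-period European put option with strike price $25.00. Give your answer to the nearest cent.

$1.28

Risk-neutral probability p = (e^0.06 − 0.85)/(1.4 − 0.85) = 0.2118/0.5500 = 0.3852
Terminal stock prices: S_uuu = 82.32, S_uud = 49.98, S_udd = 30.34, S_ddd = 18.42
Terminal payoffs (K − S): max(-57.32, 0) = 0, max(-24.98, 0) = 0, max(-5.345, 0) = 0, max(6.576, 0) = 6.576
Node uu (S = 58.8): V_uu = e^(−0.06)·[0.3852·0.0000 + 0.6148·0.0000] = 0.0000
Node ud (S = 35.7): V_ud = e^(−0.06)·[0.3852·0.0000 + 0.6148·0.0000] = 0.0000
Node dd (S = 21.67): V_dd = e^(−0.06)·[0.3852·0.0000 + 0.6148·6.5763] = 3.8079
Node u (S = 42): V_u = e^(−0.06)·[0.3852·0.0000 + 0.6148·0.0000] = 0.0000
Node d (S = 25.5): V_d = e^(−0.06)·[0.3852·0.0000 + 0.6148·3.8079] = 2.2049
Node 0 (S = 30): V_0 = e^(−0.06)·[0.3852·0.0000 + 0.6148·2.2049] = 1.2767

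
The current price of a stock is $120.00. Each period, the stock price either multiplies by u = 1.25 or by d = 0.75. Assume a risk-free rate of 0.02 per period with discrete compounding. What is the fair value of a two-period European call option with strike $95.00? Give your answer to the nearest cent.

$34.28

Risk-neutral probability p = (1 + 0.02 − 0.75)/(1.25 − 0.75) = 0.2700/0.5000 = 0.5400
Terminal stock prices: S_uu = 187.5, S_ud = 112.5, S_dd = 67.5
Terminal payoffs (S − K): max(92.5, 0) = 92.5, max(17.5, 0) = 17.5, max(-27.5, 0) = 0
Node u (S = 150): V_u = 1/1.02·[0.5400·92.5000 + 0.4600·17.5000] = 56.8627
Node d (S = 90): V_d = 1/1.02·[0.5400·17.5000 + 0.4600·0.0000] = 9.2647
Node 0 (S = 120): V_0 = 1/1.02·[0.5400·56.8627 + 0.4600·9.2647] = 34.2820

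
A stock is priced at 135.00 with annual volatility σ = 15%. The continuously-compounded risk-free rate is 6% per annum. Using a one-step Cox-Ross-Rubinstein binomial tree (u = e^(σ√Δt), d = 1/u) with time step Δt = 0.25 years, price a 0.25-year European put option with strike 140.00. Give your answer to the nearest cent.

6.08

CRR parameters: u = e^(σ√Δt) = e^(0.15·√0.25) = 1.0779, d = 1/u = 0.9277
Per-period rate: rΔt = 0.06·0.25 = 0.015, so R = e^0.015 = 1.0151
Risk-neutral probability p = (e^0.015 − 0.9277)/(1.0779 − 0.9277) = 0.0874/0.1501 = 0.5819
Terminal stock prices: S_u = 145.5, S_d = 125.2
Terminal payoffs (K − S): max(-5.514, 0) = 0, max(14.75, 0) = 14.75
Node 0 (S = 135): V_0 = e^(−0.015)·[0.5819·0.0000 + 0.4181·14.7546] = 6.0768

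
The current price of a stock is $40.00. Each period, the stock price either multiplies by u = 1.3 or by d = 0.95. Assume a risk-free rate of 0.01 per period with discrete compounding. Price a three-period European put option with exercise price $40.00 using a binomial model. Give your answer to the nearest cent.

$3.15

Risk-neutral probability p = (1 + 0.01 − 0.95)/(1.3 − 0.95) = 0.0600/0.3500 = 0.1714
Terminal stock prices: S_uuu = 87.88, S_uud = 64.22, S_udd = 46.93, S_ddd = 34.29
Terminal payoffs (K − S): max(-47.88, 0) = 0, max(-24.22, 0) = 0, max(-6.93, 0) = 0, max(5.705, 0) = 5.705
Node uu (S = 67.6): V_uu = 1/1.01·[0.1714·0.0000 + 0.8286·0.0000] = 0.0000
Node ud (S = 49.4): V_ud = 1/1.01·[0.1714·0.0000 + 0.8286·0.0000] = 0.0000
Node dd (S = 36.1): V_dd = 1/1.01·[0.1714·0.0000 + 0.8286·5.7050] = 4.6802
Node u (S = 52): V_u = 1/1.01·[0.1714·0.0000 + 0.8286·0.0000] = 0.0000
Node d (S = 38): V_d = 1/1.01·[0.1714·0.0000 + 0.8286·4.6802] = 3.8395
Node 0 (S = 40): V_0 = 1/1.01·[0.1714·0.0000 + 0.8286·3.8395] = 3.1498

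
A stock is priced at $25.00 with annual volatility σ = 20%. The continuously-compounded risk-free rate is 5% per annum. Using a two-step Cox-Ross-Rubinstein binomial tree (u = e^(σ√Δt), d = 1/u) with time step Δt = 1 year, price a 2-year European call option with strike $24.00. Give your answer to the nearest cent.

$4.45

CRR parameters: u = e^(σ√Δt) = e^(0.2·√1) = 1.2214, d = 1/u = 0.8187
Per-period rate: rΔt = 0.05·1 = 0.05, so R = e^0.05 = 1.0513
Risk-neutral probability p = (e^0.05 − 0.8187)/(1.2214 − 0.8187) = 0.2325/0.4027 = 0.5775
Terminal stock prices: S_uu = 37.3, S_ud = 25, S_dd = 16.76
Terminal payoffs (S − K): max(13.3, 0) = 13.3, max(1, 0) = 1, max(-7.242, 0) = 0
Node u (S = 30.54): V_u = e^(−0.05)·[0.5775·13.2956 + 0.4225·1.0000] = 7.7056
Node d (S = 20.47): V_d = e^(−0.05)·[0.5775·1.0000 + 0.4225·0.0000] = 0.5493
Node 0 (S = 25): V_0 = e^(−0.05)·[0.5775·7.7056 + 0.4225·0.5493] = 4.4537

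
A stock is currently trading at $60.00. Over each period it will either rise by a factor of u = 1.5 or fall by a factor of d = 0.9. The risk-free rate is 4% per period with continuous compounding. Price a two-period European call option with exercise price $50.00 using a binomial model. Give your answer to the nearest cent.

Risk-neutral probability p = (e^0.04 − 0.9)/(1.5 − 0.9) = 0.1408/0.6000 = 0.2347
Terminal stock prices: S_uu = 135, S_ud = 81, S_dd = 48.6
Terminal payoffs (S − K): max(85, 0) = 85, max(31, 0) = 31, max(-1.4, 0) = 0
Node u (S = 90): V_u = e^(−0.04)·[0.2347·85.0000 + 0.7653·31.0000] = 41.9605
Node d (S = 54): V_d = e^(−0.04)·[0.2347·31.0000 + 0.7653·0.0000] = 6.9900
Node 0 (S = 60): V_0 = e^(−0.04)·[0.2347·41.9605 + 0.7653·6.9900] = 14.6011

$14.60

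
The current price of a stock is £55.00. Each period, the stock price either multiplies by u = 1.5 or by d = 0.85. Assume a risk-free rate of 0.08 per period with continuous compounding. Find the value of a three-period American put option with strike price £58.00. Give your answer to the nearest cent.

Risk-neutral probability p = (e^0.08 − 0.85)/(1.5 − 0.85) = 0.2333/0.6500 = 0.3589
Terminal stock prices: S_uuu = 185.6, S_uud = 105.2, S_udd = 59.61, S_ddd = 33.78
Terminal payoffs (K − S): max(-127.6, 0) = 0, max(-47.19, 0) = 0, max(-1.606, 0) = 0, max(24.22, 0) = 24.22
Node uu (S = 123.8): continuation = e^(−0.08)·[0.3589·0.0000 + 0.6411·0.0000] = 0.0000; exercise value = 0.0000 ≤ continuation, so V_uu = 0.0000
Node ud (S = 70.12): continuation = e^(−0.08)·[0.3589·0.0000 + 0.6411·0.0000] = 0.0000; exercise value = 0.0000 ≤ continuation, so V_ud = 0.0000
Node dd (S = 39.74): continuation = e^(−0.08)·[0.3589·0.0000 + 0.6411·24.2231] = 14.3354; exercise value = 18.2625 > continuation, so V_dd = 18.2625 (exercise)
Node u (S = 82.5): continuation = e^(−0.08)·[0.3589·0.0000 + 0.6411·0.0000] = 0.0000; exercise value = 0.0000 ≤ continuation, so V_u = 0.0000
Node d (S = 46.75): continuation = e^(−0.08)·[0.3589·0.0000 + 0.6411·18.2625] = 10.8079; exercise value = 11.2500 > continuation, so V_d = 11.2500 (exercise)
Node 0 (S = 55): continuation = e^(−0.08)·[0.3589·0.0000 + 0.6411·11.2500] = 6.6578; exercise value = 3.0000 ≤ continuation, so V_0 = 6.6578

£6.66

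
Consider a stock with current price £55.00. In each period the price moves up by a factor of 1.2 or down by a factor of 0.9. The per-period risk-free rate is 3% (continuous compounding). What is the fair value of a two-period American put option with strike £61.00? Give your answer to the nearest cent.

£6.68

Risk-neutral probability p = (e^0.03 − 0.9)/(1.2 − 0.9) = 0.1305/0.3000 = 0.4348
Terminal stock prices: S_uu = 79.2, S_ud = 59.4, S_dd = 44.55
Terminal payoffs (K − S): max(-18.2, 0) = 0, max(1.6, 0) = 1.6, max(16.45, 0) = 16.45
Node u (S = 66): continuation = e^(−0.03)·[0.4348·0.0000 + 0.5652·1.6000] = 0.8775; exercise value = 0.0000 ≤ continuation, so V_u = 0.8775
Node d (S = 49.5): continuation = e^(−0.03)·[0.4348·1.6000 + 0.5652·16.4500] = 9.6972; exercise value = 11.5000 > continuation, so V_d = 11.5000 (exercise)
Node 0 (S = 55): continuation = e^(−0.03)·[0.4348·0.8775 + 0.5652·11.5000] = 6.6775; exercise value = 6.0000 ≤ continuation, so V_0 = 6.6775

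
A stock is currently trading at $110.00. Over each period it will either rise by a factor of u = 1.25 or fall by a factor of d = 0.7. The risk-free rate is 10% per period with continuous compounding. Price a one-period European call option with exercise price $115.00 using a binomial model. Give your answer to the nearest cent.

$15.00

Risk-neutral probability p = (e^0.1 − 0.7)/(1.25 − 0.7) = 0.4052/0.5500 = 0.7367
Terminal stock prices: S_u = 137.5, S_d = 77
Terminal payoffs (S − K): max(22.5, 0) = 22.5, max(-38, 0) = 0
Node 0 (S = 110): V_0 = e^(−0.1)·[0.7367·22.5000 + 0.2633·0.0000] = 14.9978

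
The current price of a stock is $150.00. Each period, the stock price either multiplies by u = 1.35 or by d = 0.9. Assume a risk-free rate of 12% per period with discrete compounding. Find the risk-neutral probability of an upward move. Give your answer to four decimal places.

Risk-neutral probability p = (1 + 0.12 − 0.9)/(1.35 − 0.9) = 0.2200/0.4500 = 0.4889

p = 0.4889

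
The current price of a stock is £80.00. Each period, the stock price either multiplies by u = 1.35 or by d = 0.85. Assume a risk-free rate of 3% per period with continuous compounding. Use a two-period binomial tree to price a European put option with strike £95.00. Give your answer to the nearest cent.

£15.70

Risk-neutral probability p = (e^0.03 − 0.85)/(1.35 − 0.85) = 0.1805/0.5000 = 0.3609
Terminal stock prices: S_uu = 145.8, S_ud = 91.8, S_dd = 57.8
Terminal payoffs (K − S): max(-50.8, 0) = 0, max(3.2, 0) = 3.2, max(37.2, 0) = 37.2
Node u (S = 108): V_u = e^(−0.03)·[0.3609·0.0000 + 0.6391·3.2000] = 1.9846
Node d (S = 68): V_d = e^(−0.03)·[0.3609·3.2000 + 0.6391·37.2000] = 24.1923
Node 0 (S = 80): V_0 = e^(−0.03)·[0.3609·1.9846 + 0.6391·24.1923] = 15.6993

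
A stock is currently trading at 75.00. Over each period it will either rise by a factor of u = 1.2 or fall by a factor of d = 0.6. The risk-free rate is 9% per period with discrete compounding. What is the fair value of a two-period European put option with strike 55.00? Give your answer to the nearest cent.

Risk-neutral probability p = (1 + 0.09 − 0.6)/(1.2 − 0.6) = 0.4900/0.6000 = 0.8167
Terminal stock prices: S_uu = 108, S_ud = 54, S_dd = 27
Terminal payoffs (K − S): max(-53, 0) = 0, max(1, 0) = 1, max(28, 0) = 28
Node u (S = 90): V_u = 1/1.09·[0.8167·0.0000 + 0.1833·1.0000] = 0.1682
Node d (S = 45): V_d = 1/1.09·[0.8167·1.0000 + 0.1833·28.0000] = 5.4587
Node 0 (S = 75): V_0 = 1/1.09·[0.8167·0.1682 + 0.1833·5.4587] = 1.0442

1.04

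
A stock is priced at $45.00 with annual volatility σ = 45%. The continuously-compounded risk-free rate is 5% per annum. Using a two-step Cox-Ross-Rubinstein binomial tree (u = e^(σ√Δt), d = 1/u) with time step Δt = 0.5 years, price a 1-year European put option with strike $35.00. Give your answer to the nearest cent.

$3.10

CRR parameters: u = e^(σ√Δt) = e^(0.45·√0.5) = 1.3746, d = 1/u = 0.7275
Per-period rate: rΔt = 0.05·0.5 = 0.025, so R = e^0.025 = 1.0253
Risk-neutral probability p = (e^0.025 − 0.7275)/(1.3746 − 0.7275) = 0.2979/0.6472 = 0.4602
Terminal stock prices: S_uu = 85.03, S_ud = 45, S_dd = 23.81
Terminal payoffs (K − S): max(-50.03, 0) = 0, max(-10, 0) = 0, max(11.19, 0) = 11.19
Node u (S = 61.86): V_u = e^(−0.025)·[0.4602·0.0000 + 0.5398·0.0000] = 0.0000
Node d (S = 32.74): V_d = e^(−0.025)·[0.4602·0.0000 + 0.5398·11.1862] = 5.8889
Node 0 (S = 45): V_0 = e^(−0.025)·[0.4602·0.0000 + 0.5398·5.8889] = 3.1002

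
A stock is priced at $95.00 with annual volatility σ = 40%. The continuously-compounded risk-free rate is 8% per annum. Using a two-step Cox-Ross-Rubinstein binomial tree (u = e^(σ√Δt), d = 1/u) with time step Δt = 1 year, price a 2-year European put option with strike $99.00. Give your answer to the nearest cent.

CRR parameters: u = e^(σ√Δt) = e^(0.4·√1) = 1.4918, d = 1/u = 0.6703
Per-period rate: rΔt = 0.08·1 = 0.08, so R = e^0.08 = 1.0833
Risk-neutral probability p = (e^0.08 − 0.6703)/(1.4918 − 0.6703) = 0.4130/0.8215 = 0.5027
Terminal stock prices: S_uu = 211.4, S_ud = 95, S_dd = 42.69
Terminal payoffs (K − S): max(-112.4, 0) = 0, max(4, 0) = 4, max(56.31, 0) = 56.31
Node u (S = 141.7): V_u = e^(−0.08)·[0.5027·0.0000 + 0.4973·4.0000] = 1.8363
Node d (S = 63.68): V_d = e^(−0.08)·[0.5027·4.0000 + 0.4973·56.3137] = 27.7081
Node 0 (S = 95): V_0 = e^(−0.08)·[0.5027·1.8363 + 0.4973·27.7081] = 13.5721

$13.57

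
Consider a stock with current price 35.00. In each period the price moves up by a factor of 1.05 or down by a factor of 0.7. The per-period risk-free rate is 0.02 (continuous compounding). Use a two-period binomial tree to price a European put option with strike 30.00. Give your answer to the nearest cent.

0.73

Risk-neutral probability p = (e^0.02 − 0.7)/(1.05 − 0.7) = 0.3202/0.3500 = 0.9149
Terminal stock prices: S_uu = 38.59, S_ud = 25.72, S_dd = 17.15
Terminal payoffs (K − S): max(-8.587, 0) = 0, max(4.275, 0) = 4.275, max(12.85, 0) = 12.85
Node u (S = 36.75): V_u = e^(−0.02)·[0.9149·0.0000 + 0.0851·4.2750] = 0.3568
Node d (S = 24.5): V_d = e^(−0.02)·[0.9149·4.2750 + 0.0851·12.8500] = 4.9060
Node 0 (S = 35): V_0 = e^(−0.02)·[0.9149·0.3568 + 0.0851·4.9060] = 0.7293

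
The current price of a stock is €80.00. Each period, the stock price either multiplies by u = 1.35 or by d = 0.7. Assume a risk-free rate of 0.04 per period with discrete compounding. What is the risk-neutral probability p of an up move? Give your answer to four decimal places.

Risk-neutral probability p = (1 + 0.04 − 0.7)/(1.35 − 0.7) = 0.3400/0.6500 = 0.5231

p = 0.5231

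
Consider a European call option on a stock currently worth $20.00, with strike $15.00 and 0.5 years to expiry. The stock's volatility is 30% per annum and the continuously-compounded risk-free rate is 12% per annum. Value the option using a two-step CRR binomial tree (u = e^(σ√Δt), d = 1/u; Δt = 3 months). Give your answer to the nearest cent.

$5.91

CRR parameters: u = e^(σ√Δt) = e^(0.3·√0.25) = 1.1618, d = 1/u = 0.8607
Per-period rate: rΔt = 0.12·0.25 = 0.03, so R = e^0.03 = 1.0305
Risk-neutral probability p = (e^0.03 − 0.8607)/(1.1618 − 0.8607) = 0.1697/0.3011 = 0.5637
Terminal stock prices: S_uu = 27, S_ud = 20, S_dd = 14.82
Terminal payoffs (S − K): max(12, 0) = 12, max(5, 0) = 5, max(-0.1836, 0) = 0
Node u (S = 23.24): V_u = e^(−0.03)·[0.5637·11.9972 + 0.4363·5.0000] = 8.6800
Node d (S = 17.21): V_d = e^(−0.03)·[0.5637·5.0000 + 0.4363·0.0000] = 2.7352
Node 0 (S = 20): V_0 = e^(−0.03)·[0.5637·8.6800 + 0.4363·2.7352] = 5.9065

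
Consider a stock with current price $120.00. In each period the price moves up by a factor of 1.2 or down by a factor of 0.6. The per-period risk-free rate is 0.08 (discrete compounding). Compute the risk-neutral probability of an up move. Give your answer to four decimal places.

p = 0.8000

Risk-neutral probability p = (1 + 0.08 − 0.6)/(1.2 − 0.6) = 0.4800/0.6000 = 0.8000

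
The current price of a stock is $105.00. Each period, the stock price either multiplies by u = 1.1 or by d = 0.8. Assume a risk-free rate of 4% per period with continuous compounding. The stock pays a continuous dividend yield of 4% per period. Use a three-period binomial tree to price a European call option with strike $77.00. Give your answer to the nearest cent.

Per-period risk-free factor R = e^0.04 = 1.0408; dividend-adjusted growth = e^(0.04−0.04) = 1.0000.
Risk-neutral probability p = (1.0000 − 0.8)/(1.1 − 0.8) = 0.2000/0.3000 = 0.6667
Terminal stock prices: S_uuu = 139.8, S_uud = 101.6, S_udd = 73.92, S_ddd = 53.76
Terminal payoffs (S − K): max(62.76, 0) = 62.76, max(24.64, 0) = 24.64, max(-3.08, 0) = 0, max(-23.24, 0) = 0
Node uu (S = 127.1): V_uu = e^(−0.04)·[0.6667·62.7550 + 0.3333·24.6400] = 48.0875
Node ud (S = 92.4): V_ud = e^(−0.04)·[0.6667·24.6400 + 0.3333·0.0000] = 15.7826
Node dd (S = 67.2): V_dd = e^(−0.04)·[0.6667·0.0000 + 0.3333·0.0000] = 0.0000
Node u (S = 115.5): V_u = e^(−0.04)·[0.6667·48.0875 + 0.3333·15.7826] = 35.8559
Node d (S = 84): V_d = e^(−0.04)·[0.6667·15.7826 + 0.3333·0.0000] = 10.1091
Node 0 (S = 105): V_0 = e^(−0.04)·[0.6667·35.8559 + 0.3333·10.1091] = 26.2042

$26.20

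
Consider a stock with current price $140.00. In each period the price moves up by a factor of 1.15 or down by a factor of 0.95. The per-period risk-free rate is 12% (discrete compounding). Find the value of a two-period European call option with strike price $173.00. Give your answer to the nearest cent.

Risk-neutral probability p = (1 + 0.12 − 0.95)/(1.15 − 0.95) = 0.1700/0.2000 = 0.8500
Terminal stock prices: S_uu = 185.1, S_ud = 152.9, S_dd = 126.3
Terminal payoffs (S − K): max(12.15, 0) = 12.15, max(-20.05, 0) = 0, max(-46.65, 0) = 0
Node u (S = 161): V_u = 1/1.12·[0.8500·12.1500 + 0.1500·0.0000] = 9.2210
Node d (S = 133): V_d = 1/1.12·[0.8500·0.0000 + 0.1500·0.0000] = 0.0000
Node 0 (S = 140): V_0 = 1/1.12·[0.8500·9.2210 + 0.1500·0.0000] = 6.9981

$7.00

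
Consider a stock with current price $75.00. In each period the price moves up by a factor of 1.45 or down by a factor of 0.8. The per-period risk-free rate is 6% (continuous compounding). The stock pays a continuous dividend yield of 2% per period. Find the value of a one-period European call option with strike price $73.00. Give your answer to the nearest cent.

Per-period risk-free factor R = e^0.06 = 1.0618; dividend-adjusted growth = e^(0.06−0.02) = 1.0408.
Risk-neutral probability p = (1.0408 − 0.8)/(1.45 − 0.8) = 0.2408/0.6500 = 0.3705
Terminal stock prices: S_u = 108.8, S_d = 60
Terminal payoffs (S − K): max(35.75, 0) = 35.75, max(-13, 0) = 0
Node 0 (S = 75): V_0 = e^(−0.06)·[0.3705·35.7500 + 0.6295·0.0000] = 12.4733

$12.47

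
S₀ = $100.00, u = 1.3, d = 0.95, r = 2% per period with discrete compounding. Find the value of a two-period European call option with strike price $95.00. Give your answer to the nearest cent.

$11.61

Risk-neutral probability p = (1 + 0.02 − 0.95)/(1.3 − 0.95) = 0.0700/0.3500 = 0.2000
Terminal stock prices: S_uu = 169, S_ud = 123.5, S_dd = 90.25
Terminal payoffs (S − K): max(74, 0) = 74, max(28.5, 0) = 28.5, max(-4.75, 0) = 0
Node u (S = 130): V_u = 1/1.02·[0.2000·74.0000 + 0.8000·28.5000] = 36.8627
Node d (S = 95): V_d = 1/1.02·[0.2000·28.5000 + 0.8000·0.0000] = 5.5882
Node 0 (S = 100): V_0 = 1/1.02·[0.2000·36.8627 + 0.8000·5.5882] = 11.6109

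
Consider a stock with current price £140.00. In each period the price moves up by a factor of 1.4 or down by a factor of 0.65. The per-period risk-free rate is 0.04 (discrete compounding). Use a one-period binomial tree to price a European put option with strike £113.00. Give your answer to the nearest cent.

£10.15

Risk-neutral probability p = (1 + 0.04 − 0.65)/(1.4 − 0.65) = 0.3900/0.7500 = 0.5200
Terminal stock prices: S_u = 196, S_d = 91
Terminal payoffs (K − S): max(-83, 0) = 0, max(22, 0) = 22
Node 0 (S = 140): V_0 = 1/1.04·[0.5200·0.0000 + 0.4800·22.0000] = 10.1538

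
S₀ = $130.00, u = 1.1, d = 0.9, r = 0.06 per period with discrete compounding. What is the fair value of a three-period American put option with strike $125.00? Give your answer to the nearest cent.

$1.76

Risk-neutral probability p = (1 + 0.06 − 0.9)/(1.1 − 0.9) = 0.1600/0.2000 = 0.8000
Terminal stock prices: S_uuu = 173, S_uud = 141.6, S_udd = 115.8, S_ddd = 94.77
Terminal payoffs (K − S): max(-48.03, 0) = 0, max(-16.57, 0) = 0, max(9.17, 0) = 9.17, max(30.23, 0) = 30.23
Node uu (S = 157.3): continuation = 1/1.06·[0.8000·0.0000 + 0.2000·0.0000] = 0.0000; exercise value = 0.0000 ≤ continuation, so V_uu = 0.0000
Node ud (S = 128.7): continuation = 1/1.06·[0.8000·0.0000 + 0.2000·9.1700] = 1.7302; exercise value = 0.0000 ≤ continuation, so V_ud = 1.7302
Node dd (S = 105.3): continuation = 1/1.06·[0.8000·9.1700 + 0.2000·30.2300] = 12.6245; exercise value = 19.7000 > continuation, so V_dd = 19.7000 (exercise)
Node u (S = 143): continuation = 1/1.06·[0.8000·0.0000 + 0.2000·1.7302] = 0.3265; exercise value = 0.0000 ≤ continuation, so V_u = 0.3265
Node d (S = 117): continuation = 1/1.06·[0.8000·1.7302 + 0.2000·19.7000] = 5.0228; exercise value = 8.0000 > continuation, so V_d = 8.0000 (exercise)
Node 0 (S = 130): continuation = 1/1.06·[0.8000·0.3265 + 0.2000·8.0000] = 1.7558; exercise value = 0.0000 ≤ continuation, so V_0 = 1.7558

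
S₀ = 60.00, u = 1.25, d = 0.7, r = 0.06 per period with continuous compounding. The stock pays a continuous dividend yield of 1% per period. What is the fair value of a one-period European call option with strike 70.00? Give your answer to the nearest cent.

Per-period risk-free factor R = e^0.06 = 1.0618; dividend-adjusted growth = e^(0.06−0.01) = 1.0513.
Risk-neutral probability p = (1.0513 − 0.7)/(1.25 − 0.7) = 0.3513/0.5500 = 0.6387
Terminal stock prices: S_u = 75, S_d = 42
Terminal payoffs (S − K): max(5, 0) = 5, max(-28, 0) = 0
Node 0 (S = 60): V_0 = e^(−0.06)·[0.6387·5.0000 + 0.3613·0.0000] = 3.0074

3.01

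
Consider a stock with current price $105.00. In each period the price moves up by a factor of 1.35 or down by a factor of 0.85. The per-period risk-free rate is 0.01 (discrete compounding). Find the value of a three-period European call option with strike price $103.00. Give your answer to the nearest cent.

Risk-neutral probability p = (1 + 0.01 − 0.85)/(1.35 − 0.85) = 0.1600/0.5000 = 0.3200
Terminal stock prices: S_uuu = 258.3, S_uud = 162.7, S_udd = 102.4, S_ddd = 64.48
Terminal payoffs (S − K): max(155.3, 0) = 155.3, max(59.66, 0) = 59.66, max(-0.5856, 0) = 0, max(-38.52, 0) = 0
Node uu (S = 191.4): V_uu = 1/1.01·[0.3200·155.3394 + 0.6800·59.6581] = 89.3823
Node ud (S = 120.5): V_ud = 1/1.01·[0.3200·59.6581 + 0.6800·0.0000] = 18.9016
Node dd (S = 75.86): V_dd = 1/1.01·[0.3200·0.0000 + 0.6800·0.0000] = 0.0000
Node u (S = 141.8): V_u = 1/1.01·[0.3200·89.3823 + 0.6800·18.9016] = 41.0450
Node d (S = 89.25): V_d = 1/1.01·[0.3200·18.9016 + 0.6800·0.0000] = 5.9886
Node 0 (S = 105): V_0 = 1/1.01·[0.3200·41.0450 + 0.6800·5.9886] = 17.0363

$17.04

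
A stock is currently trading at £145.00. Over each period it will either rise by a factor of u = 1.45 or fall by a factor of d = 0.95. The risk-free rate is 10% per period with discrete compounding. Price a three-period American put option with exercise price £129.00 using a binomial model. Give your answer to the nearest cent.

Risk-neutral probability p = (1 + 0.1 − 0.95)/(1.45 − 0.95) = 0.1500/0.5000 = 0.3000
Terminal stock prices: S_uuu = 442.1, S_uud = 289.6, S_udd = 189.8, S_ddd = 124.3
Terminal payoffs (K − S): max(-313.1, 0) = 0, max(-160.6, 0) = 0, max(-60.75, 0) = 0, max(4.681, 0) = 4.681
Node uu (S = 304.9): continuation = 1/1.1·[0.3000·0.0000 + 0.7000·0.0000] = 0.0000; exercise value = 0.0000 ≤ continuation, so V_uu = 0.0000
Node ud (S = 199.7): continuation = 1/1.1·[0.3000·0.0000 + 0.7000·0.0000] = 0.0000; exercise value = 0.0000 ≤ continuation, so V_ud = 0.0000
Node dd (S = 130.9): continuation = 1/1.1·[0.3000·0.0000 + 0.7000·4.6806] = 2.9786; exercise value = 0.0000 ≤ continuation, so V_dd = 2.9786
Node u (S = 210.2): continuation = 1/1.1·[0.3000·0.0000 + 0.7000·0.0000] = 0.0000; exercise value = 0.0000 ≤ continuation, so V_u = 0.0000
Node d (S = 137.8): continuation = 1/1.1·[0.3000·0.0000 + 0.7000·2.9786] = 1.8955; exercise value = 0.0000 ≤ continuation, so V_d = 1.8955
Node 0 (S = 145): continuation = 1/1.1·[0.3000·0.0000 + 0.7000·1.8955] = 1.2062; exercise value = 0.0000 ≤ continuation, so V_0 = 1.2062

£1.21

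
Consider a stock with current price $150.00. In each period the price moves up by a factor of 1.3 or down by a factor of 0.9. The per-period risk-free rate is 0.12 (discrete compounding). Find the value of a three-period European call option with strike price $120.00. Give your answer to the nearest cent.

$65.28

Risk-neutral probability p = (1 + 0.12 − 0.9)/(1.3 − 0.9) = 0.2200/0.4000 = 0.5500
Terminal stock prices: S_uuu = 329.6, S_uud = 228.2, S_udd = 158, S_ddd = 109.4
Terminal payoffs (S − K): max(209.6, 0) = 209.6, max(108.2, 0) = 108.2, max(37.95, 0) = 37.95, max(-10.65, 0) = 0
Node uu (S = 253.5): V_uu = 1/1.12·[0.5500·209.5500 + 0.4500·108.1500] = 146.3571
Node ud (S = 175.5): V_ud = 1/1.12·[0.5500·108.1500 + 0.4500·37.9500] = 68.3571
Node dd (S = 121.5): V_dd = 1/1.12·[0.5500·37.9500 + 0.4500·0.0000] = 18.6362
Node u (S = 195): V_u = 1/1.12·[0.5500·146.3571 + 0.4500·68.3571] = 99.3367
Node d (S = 135): V_d = 1/1.12·[0.5500·68.3571 + 0.4500·18.6362] = 41.0560
Node 0 (S = 150): V_0 = 1/1.12·[0.5500·99.3367 + 0.4500·41.0560] = 65.2771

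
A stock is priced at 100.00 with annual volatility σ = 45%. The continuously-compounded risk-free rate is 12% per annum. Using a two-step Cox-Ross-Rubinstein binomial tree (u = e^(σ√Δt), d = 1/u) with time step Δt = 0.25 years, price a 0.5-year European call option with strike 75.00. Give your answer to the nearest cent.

CRR parameters: u = e^(σ√Δt) = e^(0.45·√0.25) = 1.2523, d = 1/u = 0.7985
Per-period rate: rΔt = 0.12·0.25 = 0.03, so R = e^0.03 = 1.0305
Risk-neutral probability p = (e^0.03 − 0.7985)/(1.2523 − 0.7985) = 0.2319/0.4538 = 0.5111
Terminal stock prices: S_uu = 156.8, S_ud = 100, S_dd = 63.76
Terminal payoffs (S − K): max(81.83, 0) = 81.83, max(25, 0) = 25, max(-11.24, 0) = 0
Node u (S = 125.2): V_u = e^(−0.03)·[0.5111·81.8312 + 0.4889·25.0000] = 52.4489
Node d (S = 79.85): V_d = e^(−0.03)·[0.5111·25.0000 + 0.4889·0.0000] = 12.3998
Node 0 (S = 100): V_0 = e^(−0.03)·[0.5111·52.4489 + 0.4889·12.3998] = 31.8972

31.90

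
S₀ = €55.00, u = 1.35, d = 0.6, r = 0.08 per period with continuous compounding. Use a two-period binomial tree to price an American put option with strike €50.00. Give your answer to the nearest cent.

€6.64

Risk-neutral probability p = (e^0.08 − 0.6)/(1.35 − 0.6) = 0.4833/0.7500 = 0.6444
Terminal stock prices: S_uu = 100.2, S_ud = 44.55, S_dd = 19.8
Terminal payoffs (K − S): max(-50.24, 0) = 0, max(5.45, 0) = 5.45, max(30.2, 0) = 30.2
Node u (S = 74.25): continuation = e^(−0.08)·[0.6444·0.0000 + 0.3556·5.4500] = 1.7891; exercise value = 0.0000 ≤ continuation, so V_u = 1.7891
Node d (S = 33): continuation = e^(−0.08)·[0.6444·5.4500 + 0.3556·30.2000] = 13.1558; exercise value = 17.0000 > continuation, so V_d = 17.0000 (exercise)
Node 0 (S = 55): continuation = e^(−0.08)·[0.6444·1.7891 + 0.3556·17.0000] = 6.6449; exercise value = 0.0000 ≤ continuation, so V_0 = 6.6449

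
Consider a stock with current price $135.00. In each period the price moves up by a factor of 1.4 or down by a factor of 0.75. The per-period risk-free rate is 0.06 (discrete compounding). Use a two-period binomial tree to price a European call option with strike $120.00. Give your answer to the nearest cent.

$38.93

Risk-neutral probability p = (1 + 0.06 − 0.75)/(1.4 − 0.75) = 0.3100/0.6500 = 0.4769
Terminal stock prices: S_uu = 264.6, S_ud = 141.8, S_dd = 75.94
Terminal payoffs (S − K): max(144.6, 0) = 144.6, max(21.75, 0) = 21.75, max(-44.06, 0) = 0
Node u (S = 189): V_u = 1/1.06·[0.4769·144.6000 + 0.5231·21.7500] = 75.7925
Node d (S = 101.2): V_d = 1/1.06·[0.4769·21.7500 + 0.5231·0.0000] = 9.7859
Node 0 (S = 135): V_0 = 1/1.06·[0.4769·75.7925 + 0.5231·9.7859] = 38.9302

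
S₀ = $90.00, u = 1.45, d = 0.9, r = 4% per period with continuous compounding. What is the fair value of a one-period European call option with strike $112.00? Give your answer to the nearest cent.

$4.55

Risk-neutral probability p = (e^0.04 − 0.9)/(1.45 − 0.9) = 0.1408/0.5500 = 0.2560
Terminal stock prices: S_u = 130.5, S_d = 81
Terminal payoffs (S − K): max(18.5, 0) = 18.5, max(-31, 0) = 0
Node 0 (S = 90): V_0 = e^(−0.04)·[0.2560·18.5000 + 0.7440·0.0000] = 4.5506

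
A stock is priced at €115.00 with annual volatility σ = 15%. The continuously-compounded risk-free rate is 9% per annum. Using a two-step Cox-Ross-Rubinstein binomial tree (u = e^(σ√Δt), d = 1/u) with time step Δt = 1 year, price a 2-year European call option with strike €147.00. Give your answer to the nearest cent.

CRR parameters: u = e^(σ√Δt) = e^(0.15·√1) = 1.1618, d = 1/u = 0.8607
Per-period rate: rΔt = 0.09·1 = 0.09, so R = e^0.09 = 1.0942
Risk-neutral probability p = (e^0.09 − 0.8607)/(1.1618 − 0.8607) = 0.2335/0.3011 = 0.7753
Terminal stock prices: S_uu = 155.2, S_ud = 115, S_dd = 85.19
Terminal payoffs (S − K): max(8.234, 0) = 8.234, max(-32, 0) = 0, max(-61.81, 0) = 0
Node u (S = 133.6): V_u = e^(−0.09)·[0.7753·8.2338 + 0.2247·0.0000] = 5.8343
Node d (S = 98.98): V_d = e^(−0.09)·[0.7753·0.0000 + 0.2247·0.0000] = 0.0000
Node 0 (S = 115): V_0 = e^(−0.09)·[0.7753·5.8343 + 0.2247·0.0000] = 4.1341

€4.13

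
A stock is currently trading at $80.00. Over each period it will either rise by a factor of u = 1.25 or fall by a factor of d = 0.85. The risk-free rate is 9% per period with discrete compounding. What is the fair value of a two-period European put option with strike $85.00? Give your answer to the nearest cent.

Risk-neutral probability p = (1 + 0.09 − 0.85)/(1.25 − 0.85) = 0.2400/0.4000 = 0.6000
Terminal stock prices: S_uu = 125, S_ud = 85, S_dd = 57.8
Terminal payoffs (K − S): max(-40, 0) = 0, max(0, 0) = 0, max(27.2, 0) = 27.2
Node u (S = 100): V_u = 1/1.09·[0.6000·0.0000 + 0.4000·0.0000] = 0.0000
Node d (S = 68): V_d = 1/1.09·[0.6000·0.0000 + 0.4000·27.2000] = 9.9817
Node 0 (S = 80): V_0 = 1/1.09·[0.6000·0.0000 + 0.4000·9.9817] = 3.6630

$3.66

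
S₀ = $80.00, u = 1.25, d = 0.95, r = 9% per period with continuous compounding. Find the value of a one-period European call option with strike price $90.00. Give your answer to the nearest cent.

$4.39

Risk-neutral probability p = (e^0.09 − 0.95)/(1.25 − 0.95) = 0.1442/0.3000 = 0.4806
Terminal stock prices: S_u = 100, S_d = 76
Terminal payoffs (S − K): max(10, 0) = 10, max(-14, 0) = 0
Node 0 (S = 80): V_0 = e^(−0.09)·[0.4806·10.0000 + 0.5194·0.0000] = 4.3922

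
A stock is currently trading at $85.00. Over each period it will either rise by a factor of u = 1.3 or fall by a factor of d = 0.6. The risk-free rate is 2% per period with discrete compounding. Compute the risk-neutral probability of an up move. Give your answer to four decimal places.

Risk-neutral probability p = (1 + 0.02 − 0.6)/(1.3 − 0.6) = 0.4200/0.7000 = 0.6000

p = 0.6000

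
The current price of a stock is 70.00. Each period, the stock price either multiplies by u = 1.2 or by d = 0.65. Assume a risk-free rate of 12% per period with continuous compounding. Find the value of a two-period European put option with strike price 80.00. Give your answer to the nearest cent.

5.26

Risk-neutral probability p = (e^0.12 − 0.65)/(1.2 − 0.65) = 0.4775/0.5500 = 0.8682
Terminal stock prices: S_uu = 100.8, S_ud = 54.6, S_dd = 29.58
Terminal payoffs (K − S): max(-20.8, 0) = 0, max(25.4, 0) = 25.4, max(50.42, 0) = 50.42
Node u (S = 84): V_u = e^(−0.12)·[0.8682·0.0000 + 0.1318·25.4000] = 2.9697
Node d (S = 45.5): V_d = e^(−0.12)·[0.8682·25.4000 + 0.1318·50.4250] = 25.4536
Node 0 (S = 70): V_0 = e^(−0.12)·[0.8682·2.9697 + 0.1318·25.4536] = 5.2626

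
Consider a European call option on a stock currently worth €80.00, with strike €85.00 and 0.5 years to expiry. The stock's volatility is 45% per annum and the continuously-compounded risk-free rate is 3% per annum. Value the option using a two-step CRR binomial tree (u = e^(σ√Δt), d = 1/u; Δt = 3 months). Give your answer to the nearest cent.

€8.46

CRR parameters: u = e^(σ√Δt) = e^(0.45·√0.25) = 1.2523, d = 1/u = 0.7985
Per-period rate: rΔt = 0.03·0.25 = 0.0075, so R = e^0.0075 = 1.0075
Risk-neutral probability p = (e^0.0075 − 0.7985)/(1.2523 − 0.7985) = 0.2090/0.4538 = 0.4606
Terminal stock prices: S_uu = 125.5, S_ud = 80, S_dd = 51.01
Terminal payoffs (S − K): max(40.46, 0) = 40.46, max(-5, 0) = 0, max(-33.99, 0) = 0
Node u (S = 100.2): V_u = e^(−0.0075)·[0.4606·40.4650 + 0.5394·0.0000] = 18.4979
Node d (S = 63.88): V_d = e^(−0.0075)·[0.4606·0.0000 + 0.5394·0.0000] = 0.0000
Node 0 (S = 80): V_0 = e^(−0.0075)·[0.4606·18.4979 + 0.5394·0.0000] = 8.4560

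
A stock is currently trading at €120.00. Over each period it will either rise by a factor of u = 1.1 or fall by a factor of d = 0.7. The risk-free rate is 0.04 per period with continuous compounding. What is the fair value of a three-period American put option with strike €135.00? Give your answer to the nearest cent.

Risk-neutral probability p = (e^0.04 − 0.7)/(1.1 − 0.7) = 0.3408/0.4000 = 0.8520
Terminal stock prices: S_uuu = 159.7, S_uud = 101.6, S_udd = 64.68, S_ddd = 41.16
Terminal payoffs (K − S): max(-24.72, 0) = 0, max(33.36, 0) = 33.36, max(70.32, 0) = 70.32, max(93.84, 0) = 93.84
Node uu (S = 145.2): continuation = e^(−0.04)·[0.8520·0.0000 + 0.1480·33.3600] = 4.7428; exercise value = 0.0000 ≤ continuation, so V_uu = 4.7428
Node ud (S = 92.4): continuation = e^(−0.04)·[0.8520·33.3600 + 0.1480·70.3200] = 37.3066; exercise value = 42.6000 > continuation, so V_ud = 42.6000 (exercise)
Node dd (S = 58.8): continuation = e^(−0.04)·[0.8520·70.3200 + 0.1480·93.8400] = 70.9066; exercise value = 76.2000 > continuation, so V_dd = 76.2000 (exercise)
Node u (S = 132): continuation = e^(−0.04)·[0.8520·4.7428 + 0.1480·42.6000] = 9.9390; exercise value = 3.0000 ≤ continuation, so V_u = 9.9390
Node d (S = 84): continuation = e^(−0.04)·[0.8520·42.6000 + 0.1480·76.2000] = 45.7066; exercise value = 51.0000 > continuation, so V_d = 51.0000 (exercise)
Node 0 (S = 120): continuation = e^(−0.04)·[0.8520·9.9390 + 0.1480·51.0000] = 15.3870; exercise value = 15.0000 ≤ continuation, so V_0 = 15.3870

€15.39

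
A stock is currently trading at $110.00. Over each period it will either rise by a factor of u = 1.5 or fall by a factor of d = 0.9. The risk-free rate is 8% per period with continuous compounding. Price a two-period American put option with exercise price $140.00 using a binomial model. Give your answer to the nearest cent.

Risk-neutral probability p = (e^0.08 − 0.9)/(1.5 − 0.9) = 0.1833/0.6000 = 0.3055
Terminal stock prices: S_uu = 247.5, S_ud = 148.5, S_dd = 89.1
Terminal payoffs (K − S): max(-107.5, 0) = 0, max(-8.5, 0) = 0, max(50.9, 0) = 50.9
Node u (S = 165): continuation = e^(−0.08)·[0.3055·0.0000 + 0.6945·0.0000] = 0.0000; exercise value = 0.0000 ≤ continuation, so V_u = 0.0000
Node d (S = 99): continuation = e^(−0.08)·[0.3055·0.0000 + 0.6945·50.9000] = 32.6332; exercise value = 41.0000 > continuation, so V_d = 41.0000 (exercise)
Node 0 (S = 110): continuation = e^(−0.08)·[0.3055·0.0000 + 0.6945·41.0000] = 26.2861; exercise value = 30.0000 > continuation, so V_0 = 30.0000 (exercise)

$30.00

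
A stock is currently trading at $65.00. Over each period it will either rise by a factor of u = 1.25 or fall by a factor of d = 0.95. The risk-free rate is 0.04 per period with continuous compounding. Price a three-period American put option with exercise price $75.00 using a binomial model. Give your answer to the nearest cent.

$10.00

Risk-neutral probability p = (e^0.04 − 0.95)/(1.25 − 0.95) = 0.0908/0.3000 = 0.3027
Terminal stock prices: S_uuu = 127, S_uud = 96.48, S_udd = 73.33, S_ddd = 55.73
Terminal payoffs (K − S): max(-51.95, 0) = 0, max(-21.48, 0) = 0, max(1.672, 0) = 1.672, max(19.27, 0) = 19.27
Node uu (S = 101.6): continuation = e^(−0.04)·[0.3027·0.0000 + 0.6973·0.0000] = 0.0000; exercise value = 0.0000 ≤ continuation, so V_uu = 0.0000
Node ud (S = 77.19): continuation = e^(−0.04)·[0.3027·0.0000 + 0.6973·1.6719] = 1.1201; exercise value = 0.0000 ≤ continuation, so V_ud = 1.1201
Node dd (S = 58.66): continuation = e^(−0.04)·[0.3027·1.6719 + 0.6973·19.2706] = 13.3967; exercise value = 16.3375 > continuation, so V_dd = 16.3375 (exercise)
Node u (S = 81.25): continuation = e^(−0.04)·[0.3027·0.0000 + 0.6973·1.1201] = 0.7504; exercise value = 0.0000 ≤ continuation, so V_u = 0.7504
Node d (S = 61.75): continuation = e^(−0.04)·[0.3027·1.1201 + 0.6973·16.3375] = 11.2712; exercise value = 13.2500 > continuation, so V_d = 13.2500 (exercise)
Node 0 (S = 65): continuation = e^(−0.04)·[0.3027·0.7504 + 0.6973·13.2500] = 9.0952; exercise value = 10.0000 > continuation, so V_0 = 10.0000 (exercise)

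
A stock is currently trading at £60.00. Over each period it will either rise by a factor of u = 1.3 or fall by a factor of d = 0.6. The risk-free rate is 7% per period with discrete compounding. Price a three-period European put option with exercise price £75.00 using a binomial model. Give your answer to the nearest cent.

Risk-neutral probability p = (1 + 0.07 − 0.6)/(1.3 − 0.6) = 0.4700/0.7000 = 0.6714
Terminal stock prices: S_uuu = 131.8, S_uud = 60.84, S_udd = 28.08, S_ddd = 12.96
Terminal payoffs (K − S): max(-56.82, 0) = 0, max(14.16, 0) = 14.16, max(46.92, 0) = 46.92, max(62.04, 0) = 62.04
Node uu (S = 101.4): V_uu = 1/1.07·[0.6714·0.0000 + 0.3286·14.1600] = 4.3482
Node ud (S = 46.8): V_ud = 1/1.07·[0.6714·14.1600 + 0.3286·46.9200] = 23.2935
Node dd (S = 21.6): V_dd = 1/1.07·[0.6714·46.9200 + 0.3286·62.0400] = 48.4935
Node u (S = 78): V_u = 1/1.07·[0.6714·4.3482 + 0.3286·23.2935] = 9.8814
Node d (S = 36): V_d = 1/1.07·[0.6714·23.2935 + 0.3286·48.4935] = 29.5079
Node 0 (S = 60): V_0 = 1/1.07·[0.6714·9.8814 + 0.3286·29.5079] = 15.2618

£15.26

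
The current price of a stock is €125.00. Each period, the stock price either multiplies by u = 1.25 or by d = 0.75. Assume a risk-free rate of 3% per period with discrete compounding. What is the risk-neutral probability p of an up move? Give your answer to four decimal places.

Risk-neutral probability p = (1 + 0.03 − 0.75)/(1.25 − 0.75) = 0.2800/0.5000 = 0.5600

p = 0.5600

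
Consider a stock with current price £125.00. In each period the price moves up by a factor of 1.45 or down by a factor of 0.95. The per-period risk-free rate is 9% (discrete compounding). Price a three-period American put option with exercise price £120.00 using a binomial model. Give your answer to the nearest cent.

Risk-neutral probability p = (1 + 0.09 − 0.95)/(1.45 − 0.95) = 0.1400/0.5000 = 0.2800
Terminal stock prices: S_uuu = 381.1, S_uud = 249.7, S_udd = 163.6, S_ddd = 107.2
Terminal payoffs (K − S): max(-261.1, 0) = 0, max(-129.7, 0) = 0, max(-43.58, 0) = 0, max(12.83, 0) = 12.83
Node uu (S = 262.8): continuation = 1/1.09·[0.2800·0.0000 + 0.7200·0.0000] = 0.0000; exercise value = 0.0000 ≤ continuation, so V_uu = 0.0000
Node ud (S = 172.2): continuation = 1/1.09·[0.2800·0.0000 + 0.7200·0.0000] = 0.0000; exercise value = 0.0000 ≤ continuation, so V_ud = 0.0000
Node dd (S = 112.8): continuation = 1/1.09·[0.2800·0.0000 + 0.7200·12.8281] = 8.4736; exercise value = 7.1875 ≤ continuation, so V_dd = 8.4736
Node u (S = 181.2): continuation = 1/1.09·[0.2800·0.0000 + 0.7200·0.0000] = 0.0000; exercise value = 0.0000 ≤ continuation, so V_u = 0.0000
Node d (S = 118.8): continuation = 1/1.09·[0.2800·0.0000 + 0.7200·8.4736] = 5.5973; exercise value = 1.2500 ≤ continuation, so V_d = 5.5973
Node 0 (S = 125): continuation = 1/1.09·[0.2800·0.0000 + 0.7200·5.5973] = 3.6973; exercise value = 0.0000 ≤ continuation, so V_0 = 3.6973

£3.70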